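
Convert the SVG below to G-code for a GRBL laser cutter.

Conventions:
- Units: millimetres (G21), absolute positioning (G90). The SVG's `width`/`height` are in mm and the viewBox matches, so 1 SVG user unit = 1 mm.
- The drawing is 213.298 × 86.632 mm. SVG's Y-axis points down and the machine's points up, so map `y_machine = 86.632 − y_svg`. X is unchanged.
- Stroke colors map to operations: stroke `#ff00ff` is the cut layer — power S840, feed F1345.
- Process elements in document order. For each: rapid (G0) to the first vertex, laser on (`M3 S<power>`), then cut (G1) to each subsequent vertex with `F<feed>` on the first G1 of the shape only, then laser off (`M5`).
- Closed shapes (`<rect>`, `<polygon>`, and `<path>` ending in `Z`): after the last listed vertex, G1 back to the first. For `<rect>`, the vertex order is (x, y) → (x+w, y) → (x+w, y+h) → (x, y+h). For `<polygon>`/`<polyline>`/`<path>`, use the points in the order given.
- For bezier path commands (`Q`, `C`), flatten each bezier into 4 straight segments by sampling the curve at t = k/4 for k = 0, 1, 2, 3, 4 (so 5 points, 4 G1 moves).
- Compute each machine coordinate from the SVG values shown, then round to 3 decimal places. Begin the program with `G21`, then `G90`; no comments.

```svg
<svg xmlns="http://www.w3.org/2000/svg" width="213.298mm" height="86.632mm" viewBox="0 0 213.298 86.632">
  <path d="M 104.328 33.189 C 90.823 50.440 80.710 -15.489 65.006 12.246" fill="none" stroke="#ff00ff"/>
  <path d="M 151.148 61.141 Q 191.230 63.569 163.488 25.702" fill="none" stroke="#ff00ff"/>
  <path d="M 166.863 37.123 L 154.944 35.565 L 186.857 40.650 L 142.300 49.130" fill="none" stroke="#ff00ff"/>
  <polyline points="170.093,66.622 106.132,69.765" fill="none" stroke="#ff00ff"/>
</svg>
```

1 u = 1 mm; y_m = 86.632 − y.

[1] `<path>` cubic bezier, #ff00ff→cut S840 F1345: (104.328,53.443) → (94.695,53.338) → (85.492,67.846) → (75.876,80.388) → (65.006,74.386)

[2] `<path>` quadratic bezier, #ff00ff→cut S840 F1345: (151.148,25.491) → (166.950,26.795) → (174.274,33.137) → (173.120,44.515) → (163.488,60.930)

[3] `<path>` open polyline, #ff00ff→cut S840 F1345: (166.863,49.509) → (154.944,51.067) → (186.857,45.982) → (142.300,37.502)

[4] `<polyline>` line segment, #ff00ff→cut S840 F1345: (170.093,20.010) → (106.132,16.867)

G21
G90
G0 X104.328 Y53.443
M3 S840
G1 X94.695 Y53.338 F1345
G1 X85.492 Y67.846
G1 X75.876 Y80.388
G1 X65.006 Y74.386
M5
G0 X151.148 Y25.491
M3 S840
G1 X166.950 Y26.795 F1345
G1 X174.274 Y33.137
G1 X173.120 Y44.515
G1 X163.488 Y60.930
M5
G0 X166.863 Y49.509
M3 S840
G1 X154.944 Y51.067 F1345
G1 X186.857 Y45.982
G1 X142.300 Y37.502
M5
G0 X170.093 Y20.010
M3 S840
G1 X106.132 Y16.867 F1345
M5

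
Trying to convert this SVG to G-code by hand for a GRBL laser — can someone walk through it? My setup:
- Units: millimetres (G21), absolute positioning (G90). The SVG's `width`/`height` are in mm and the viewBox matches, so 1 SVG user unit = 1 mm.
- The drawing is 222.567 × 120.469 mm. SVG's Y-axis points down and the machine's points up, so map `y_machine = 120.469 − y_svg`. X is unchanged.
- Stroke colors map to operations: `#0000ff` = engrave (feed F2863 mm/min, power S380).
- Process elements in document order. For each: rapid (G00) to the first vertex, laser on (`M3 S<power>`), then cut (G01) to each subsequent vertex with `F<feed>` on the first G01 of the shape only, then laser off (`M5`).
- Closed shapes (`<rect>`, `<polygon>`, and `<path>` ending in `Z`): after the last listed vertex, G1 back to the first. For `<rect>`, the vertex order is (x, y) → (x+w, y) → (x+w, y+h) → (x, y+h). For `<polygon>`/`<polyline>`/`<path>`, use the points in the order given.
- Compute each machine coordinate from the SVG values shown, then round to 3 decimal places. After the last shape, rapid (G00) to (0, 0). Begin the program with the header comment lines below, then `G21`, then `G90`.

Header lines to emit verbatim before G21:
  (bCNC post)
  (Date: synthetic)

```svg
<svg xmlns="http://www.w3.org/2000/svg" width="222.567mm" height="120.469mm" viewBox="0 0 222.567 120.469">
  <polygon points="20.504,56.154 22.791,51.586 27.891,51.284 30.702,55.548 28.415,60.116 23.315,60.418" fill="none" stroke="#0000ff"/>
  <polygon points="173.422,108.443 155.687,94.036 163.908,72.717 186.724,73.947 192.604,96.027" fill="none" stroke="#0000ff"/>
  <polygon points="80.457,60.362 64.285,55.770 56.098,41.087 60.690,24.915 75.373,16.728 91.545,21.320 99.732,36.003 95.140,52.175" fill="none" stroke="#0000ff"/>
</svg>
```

(bCNC post)
(Date: synthetic)
G21
G90
G00 X20.504 Y64.315
M3 S380
G01 X22.791 Y68.883 F2863
G01 X27.891 Y69.185
G01 X30.702 Y64.921
G01 X28.415 Y60.353
G01 X23.315 Y60.051
G01 X20.504 Y64.315
M5
G00 X173.422 Y12.026
M3 S380
G01 X155.687 Y26.433 F2863
G01 X163.908 Y47.752
G01 X186.724 Y46.522
G01 X192.604 Y24.442
G01 X173.422 Y12.026
M5
G00 X80.457 Y60.107
M3 S380
G01 X64.285 Y64.699 F2863
G01 X56.098 Y79.382
G01 X60.690 Y95.554
G01 X75.373 Y103.741
G01 X91.545 Y99.149
G01 X99.732 Y84.466
G01 X95.140 Y68.294
G01 X80.457 Y60.107
M5
G00 X0.000 Y0.000

Since the viewBox matches the mm dimensions, user units are millimetres directly. The only transform is the Y-flip y_m = 120.469 − y_svg.

Shape 1 is a regular polygon drawn with `<polygon>`. Its stroke #0000ff means engrave at S380, F2863. After flipping Y the toolpath is (20.504,64.315) → (22.791,68.883) → (27.891,69.185) → (30.702,64.921) → (28.415,60.353) → (23.315,60.051) → (20.504,64.315), returning to the start.

Shape 2 is a regular polygon drawn with `<polygon>`. Its stroke #0000ff means engrave at S380, F2863. After flipping Y the toolpath is (173.422,12.026) → (155.687,26.433) → (163.908,47.752) → (186.724,46.522) → (192.604,24.442) → (173.422,12.026), returning to the start.

Shape 3 is a regular polygon drawn with `<polygon>`. Its stroke #0000ff means engrave at S380, F2863. After flipping Y the toolpath is (80.457,60.107) → (64.285,64.699) → (56.098,79.382) → (60.690,95.554) → (75.373,103.741) → (91.545,99.149) → (99.732,84.466) → (95.140,68.294) → (80.457,60.107), returning to the start.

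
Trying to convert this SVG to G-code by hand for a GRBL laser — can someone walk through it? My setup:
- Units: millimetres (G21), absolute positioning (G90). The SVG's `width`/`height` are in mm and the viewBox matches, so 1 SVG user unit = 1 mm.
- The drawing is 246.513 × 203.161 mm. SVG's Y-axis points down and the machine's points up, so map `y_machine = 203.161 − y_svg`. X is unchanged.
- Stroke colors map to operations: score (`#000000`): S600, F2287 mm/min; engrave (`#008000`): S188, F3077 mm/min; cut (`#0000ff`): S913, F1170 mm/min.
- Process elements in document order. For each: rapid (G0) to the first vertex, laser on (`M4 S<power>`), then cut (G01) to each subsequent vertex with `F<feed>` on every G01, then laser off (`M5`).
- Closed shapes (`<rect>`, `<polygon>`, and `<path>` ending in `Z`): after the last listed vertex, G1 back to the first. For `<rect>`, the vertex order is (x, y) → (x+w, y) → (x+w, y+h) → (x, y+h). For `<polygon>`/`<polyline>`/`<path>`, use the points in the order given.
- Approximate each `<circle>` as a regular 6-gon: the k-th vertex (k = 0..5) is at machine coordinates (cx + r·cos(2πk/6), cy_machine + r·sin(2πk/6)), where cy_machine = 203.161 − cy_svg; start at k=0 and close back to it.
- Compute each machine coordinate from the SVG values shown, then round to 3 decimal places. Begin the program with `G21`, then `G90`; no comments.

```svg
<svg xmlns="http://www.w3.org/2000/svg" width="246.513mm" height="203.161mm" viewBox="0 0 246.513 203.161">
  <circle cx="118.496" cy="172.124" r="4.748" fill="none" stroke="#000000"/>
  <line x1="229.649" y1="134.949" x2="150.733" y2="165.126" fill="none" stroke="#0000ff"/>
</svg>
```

G21
G90
G0 X123.244 Y31.037
M4 S600
G01 X120.870 Y35.149 F2287
G01 X116.122 Y35.149 F2287
G01 X113.748 Y31.037 F2287
G01 X116.122 Y26.925 F2287
G01 X120.870 Y26.925 F2287
G01 X123.244 Y31.037 F2287
M5
G0 X229.649 Y68.212
M4 S913
G01 X150.733 Y38.035 F1170
M5

Since the viewBox matches the mm dimensions, user units are millimetres directly. The only transform is the Y-flip y_m = 203.161 − y_svg.

Shape 1 is a circle drawn with `<circle>`. Its stroke #000000 means score at S600, F2287. After flipping Y the toolpath is (123.244,31.037) → (120.870,35.149) → (116.122,35.149) → (113.748,31.037) → (116.122,26.925) → (120.870,26.925) → (123.244,31.037), returning to the start.

Shape 2 is a line segment drawn with `<line>`. Its stroke #0000ff means cut at S913, F1170. After flipping Y the toolpath is (229.649,68.212) → (150.733,38.035).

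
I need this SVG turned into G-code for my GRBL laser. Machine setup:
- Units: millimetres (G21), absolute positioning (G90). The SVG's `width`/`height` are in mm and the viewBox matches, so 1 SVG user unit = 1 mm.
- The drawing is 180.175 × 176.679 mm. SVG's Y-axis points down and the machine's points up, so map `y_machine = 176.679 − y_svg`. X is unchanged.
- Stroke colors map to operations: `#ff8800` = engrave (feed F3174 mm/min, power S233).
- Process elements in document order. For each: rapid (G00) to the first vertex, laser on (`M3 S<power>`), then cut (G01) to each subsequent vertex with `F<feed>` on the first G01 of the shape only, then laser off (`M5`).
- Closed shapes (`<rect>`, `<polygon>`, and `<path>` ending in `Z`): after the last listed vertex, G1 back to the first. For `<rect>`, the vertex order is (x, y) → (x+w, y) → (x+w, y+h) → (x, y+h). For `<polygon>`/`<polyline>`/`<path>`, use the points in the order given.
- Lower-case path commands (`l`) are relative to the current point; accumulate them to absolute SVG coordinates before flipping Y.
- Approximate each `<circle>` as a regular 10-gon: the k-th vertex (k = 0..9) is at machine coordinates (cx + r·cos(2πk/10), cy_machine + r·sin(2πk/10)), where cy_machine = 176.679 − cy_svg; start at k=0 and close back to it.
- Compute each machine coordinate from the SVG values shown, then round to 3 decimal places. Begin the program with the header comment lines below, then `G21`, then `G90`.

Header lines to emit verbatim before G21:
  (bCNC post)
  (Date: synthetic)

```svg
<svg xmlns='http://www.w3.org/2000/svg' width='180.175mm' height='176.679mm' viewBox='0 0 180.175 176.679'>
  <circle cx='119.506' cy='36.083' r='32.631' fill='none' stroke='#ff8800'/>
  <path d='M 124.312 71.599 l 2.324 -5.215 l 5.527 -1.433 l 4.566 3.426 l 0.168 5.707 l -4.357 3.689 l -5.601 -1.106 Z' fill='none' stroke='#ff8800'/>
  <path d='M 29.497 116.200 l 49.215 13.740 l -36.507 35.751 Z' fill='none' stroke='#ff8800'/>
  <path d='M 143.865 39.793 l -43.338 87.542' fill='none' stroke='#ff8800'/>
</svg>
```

(bCNC post)
(Date: synthetic)
G21
G90
G00 X152.137 Y140.596
M3 S233
G01 X145.905 Y159.776 F3174
G01 X129.590 Y171.630
G01 X109.422 Y171.630
G01 X93.107 Y159.776
G01 X86.875 Y140.596
G01 X93.107 Y121.416
G01 X109.422 Y109.562
G01 X129.590 Y109.562
G01 X145.905 Y121.416
G01 X152.137 Y140.596
M5
G00 X124.312 Y105.080
M3 S233
G01 X126.636 Y110.295 F3174
G01 X132.163 Y111.728
G01 X136.729 Y108.302
G01 X136.897 Y102.595
G01 X132.540 Y98.906
G01 X126.939 Y100.012
G01 X124.312 Y105.080
M5
G00 X29.497 Y60.479
M3 S233
G01 X78.712 Y46.739 F3174
G01 X42.205 Y10.988
G01 X29.497 Y60.479
M5
G00 X143.865 Y136.886
M3 S233
G01 X100.527 Y49.344 F3174
M5

Since the viewBox matches the mm dimensions, user units are millimetres directly. The only transform is the Y-flip y_m = 176.679 − y_svg.

Shape 1 is a circle drawn with `<circle>`. Its stroke #ff8800 means engrave at S233, F3174. After flipping Y the toolpath is (152.137,140.596) → (145.905,159.776) → (129.590,171.630) → (109.422,171.630) → (93.107,159.776) → (86.875,140.596) → (93.107,121.416) → (109.422,109.562) → (129.590,109.562) → (145.905,121.416) → (152.137,140.596), returning to the start.

Shape 2 is a regular polygon drawn with `<path>`. Its stroke #ff8800 means engrave at S233, F3174. After flipping Y the toolpath is (124.312,105.080) → (126.636,110.295) → (132.163,111.728) → (136.729,108.302) → (136.897,102.595) → (132.540,98.906) → (126.939,100.012) → (124.312,105.080), returning to the start.

Shape 3 is a regular polygon drawn with `<path>`. Its stroke #ff8800 means engrave at S233, F3174. After flipping Y the toolpath is (29.497,60.479) → (78.712,46.739) → (42.205,10.988) → (29.497,60.479), returning to the start.

Shape 4 is a line segment drawn with `<path>`. Its stroke #ff8800 means engrave at S233, F3174. After flipping Y the toolpath is (143.865,136.886) → (100.527,49.344).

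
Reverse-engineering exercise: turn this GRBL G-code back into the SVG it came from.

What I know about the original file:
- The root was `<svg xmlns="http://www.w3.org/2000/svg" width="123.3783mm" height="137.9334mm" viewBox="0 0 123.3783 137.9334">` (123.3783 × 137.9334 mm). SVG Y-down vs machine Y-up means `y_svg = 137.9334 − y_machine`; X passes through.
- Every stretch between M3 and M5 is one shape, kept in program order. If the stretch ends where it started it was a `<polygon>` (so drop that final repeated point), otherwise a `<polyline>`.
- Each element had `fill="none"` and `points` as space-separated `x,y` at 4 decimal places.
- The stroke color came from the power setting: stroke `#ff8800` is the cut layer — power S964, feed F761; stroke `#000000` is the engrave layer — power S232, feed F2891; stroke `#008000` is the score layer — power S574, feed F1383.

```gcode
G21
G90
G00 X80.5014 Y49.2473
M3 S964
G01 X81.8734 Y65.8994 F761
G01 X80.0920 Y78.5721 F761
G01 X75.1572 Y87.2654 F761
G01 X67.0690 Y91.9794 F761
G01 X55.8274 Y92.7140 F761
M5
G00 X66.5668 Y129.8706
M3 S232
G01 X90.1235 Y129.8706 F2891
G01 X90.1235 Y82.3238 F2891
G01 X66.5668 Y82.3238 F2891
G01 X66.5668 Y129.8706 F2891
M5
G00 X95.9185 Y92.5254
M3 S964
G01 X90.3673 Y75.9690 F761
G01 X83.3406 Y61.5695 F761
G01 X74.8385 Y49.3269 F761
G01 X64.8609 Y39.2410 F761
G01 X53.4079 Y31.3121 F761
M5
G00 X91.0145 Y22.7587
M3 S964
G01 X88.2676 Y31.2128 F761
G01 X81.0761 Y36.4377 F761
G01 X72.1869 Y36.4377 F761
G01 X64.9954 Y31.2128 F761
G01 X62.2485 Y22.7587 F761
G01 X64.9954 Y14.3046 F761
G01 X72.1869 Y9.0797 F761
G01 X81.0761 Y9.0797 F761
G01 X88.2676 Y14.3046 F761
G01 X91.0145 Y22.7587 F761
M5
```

Machine Y-up, SVG Y-down with viewBox height 137.9334, so y_svg = 137.9334 − y_machine; X carries over.

Run 1: the run's S964 means `#ff8800` (cut). The run is open, so emit a `<polyline>` with points (Y-flipped): 80.5014,88.6861 81.8734,72.0340 80.0920,59.3613 75.1572,50.6680 67.0690,45.9540 55.8274,45.2194.

Run 2: power S232 maps to stroke `#000000` (engrave). The run returns to its start, so emit a `<polygon>` with points (Y-flipped): 66.5668,8.0628 90.1235,8.0628 90.1235,55.6096 66.5668,55.6096.

Run 3: power S964 maps to stroke `#ff8800` (cut). The run is open, so emit a `<polyline>` with points (Y-flipped): 95.9185,45.4080 90.3673,61.9644 83.3406,76.3639 74.8385,88.6065 64.8609,98.6924 53.4079,106.6213.

Run 4: power S964 maps to stroke `#ff8800` (cut). The run returns to its start, so emit a `<polygon>` with points (Y-flipped): 91.0145,115.1747 88.2676,106.7206 81.0761,101.4957 72.1869,101.4957 64.9954,106.7206 62.2485,115.1747 64.9954,123.6288 72.1869,128.8537 81.0761,128.8537 88.2676,123.6288.

<svg xmlns="http://www.w3.org/2000/svg" width="123.3783mm" height="137.9334mm" viewBox="0 0 123.3783 137.9334">
  <polyline points="80.5014,88.6861 81.8734,72.0340 80.0920,59.3613 75.1572,50.6680 67.0690,45.9540 55.8274,45.2194" fill="none" stroke="#ff8800"/>
  <polygon points="66.5668,8.0628 90.1235,8.0628 90.1235,55.6096 66.5668,55.6096" fill="none" stroke="#000000"/>
  <polyline points="95.9185,45.4080 90.3673,61.9644 83.3406,76.3639 74.8385,88.6065 64.8609,98.6924 53.4079,106.6213" fill="none" stroke="#ff8800"/>
  <polygon points="91.0145,115.1747 88.2676,106.7206 81.0761,101.4957 72.1869,101.4957 64.9954,106.7206 62.2485,115.1747 64.9954,123.6288 72.1869,128.8537 81.0761,128.8537 88.2676,123.6288" fill="none" stroke="#ff8800"/>
</svg>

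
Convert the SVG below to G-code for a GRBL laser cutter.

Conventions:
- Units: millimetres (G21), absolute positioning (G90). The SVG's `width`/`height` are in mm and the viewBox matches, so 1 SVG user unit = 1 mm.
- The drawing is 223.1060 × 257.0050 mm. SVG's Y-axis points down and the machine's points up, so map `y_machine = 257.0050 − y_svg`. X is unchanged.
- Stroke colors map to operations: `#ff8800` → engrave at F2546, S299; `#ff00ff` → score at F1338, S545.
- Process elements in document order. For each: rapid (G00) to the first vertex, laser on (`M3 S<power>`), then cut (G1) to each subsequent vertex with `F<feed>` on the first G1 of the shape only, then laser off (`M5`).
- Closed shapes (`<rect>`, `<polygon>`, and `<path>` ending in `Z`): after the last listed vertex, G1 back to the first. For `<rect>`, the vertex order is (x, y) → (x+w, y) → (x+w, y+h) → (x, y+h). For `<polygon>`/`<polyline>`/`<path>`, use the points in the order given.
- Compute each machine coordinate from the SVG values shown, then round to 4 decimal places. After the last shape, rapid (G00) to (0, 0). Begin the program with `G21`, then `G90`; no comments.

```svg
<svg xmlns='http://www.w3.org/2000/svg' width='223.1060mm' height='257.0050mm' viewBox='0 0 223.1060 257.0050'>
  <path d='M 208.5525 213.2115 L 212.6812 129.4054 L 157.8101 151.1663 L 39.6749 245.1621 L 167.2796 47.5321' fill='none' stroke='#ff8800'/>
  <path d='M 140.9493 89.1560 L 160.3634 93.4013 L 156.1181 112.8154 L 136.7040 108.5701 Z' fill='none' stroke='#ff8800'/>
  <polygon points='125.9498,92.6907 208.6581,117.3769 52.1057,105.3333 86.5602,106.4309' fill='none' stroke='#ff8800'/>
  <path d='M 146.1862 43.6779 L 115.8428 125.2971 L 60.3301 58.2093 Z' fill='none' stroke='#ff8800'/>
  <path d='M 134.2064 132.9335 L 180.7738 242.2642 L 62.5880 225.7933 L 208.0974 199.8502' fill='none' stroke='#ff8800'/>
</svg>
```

viewBox `0 0 223.1060 257.0050` with mm width/height → 1 unit = 1 mm. Flip: y_m = 257.0050 − y_svg.

**Shape 1** — `<path>` open polyline, stroke `#ff8800` → engrave (S299, F2546). Machine vertices: (208.5525,43.7935) → (212.6812,127.5996) → (157.8101,105.8387) → (39.6749,11.8429) → (167.2796,209.4729). Open path.

**Shape 2** — `<path>` regular polygon, stroke `#ff8800` → engrave (S299, F2546). Machine vertices: (140.9493,167.8490) → (160.3634,163.6037) → (156.1181,144.1896) → (136.7040,148.4349) → (140.9493,167.8490). Closed: final G1 returns to the first vertex.

**Shape 3** — `<polygon>` closed polygon, stroke `#ff8800` → engrave (S299, F2546). Machine vertices: (125.9498,164.3143) → (208.6581,139.6281) → (52.1057,151.6717) → (86.5602,150.5741) → (125.9498,164.3143). Closed: final G1 returns to the first vertex.

**Shape 4** — `<path>` regular polygon, stroke `#ff8800` → engrave (S299, F2546). Machine vertices: (146.1862,213.3271) → (115.8428,131.7079) → (60.3301,198.7957) → (146.1862,213.3271). Closed: final G1 returns to the first vertex.

**Shape 5** — `<path>` open polyline, stroke `#ff8800` → engrave (S299, F2546). Machine vertices: (134.2064,124.0715) → (180.7738,14.7408) → (62.5880,31.2117) → (208.0974,57.1548). Open path.

G21
G90
G00 X208.5525 Y43.7935
M3 S299
G1 X212.6812 Y127.5996 F2546
G1 X157.8101 Y105.8387
G1 X39.6749 Y11.8429
G1 X167.2796 Y209.4729
M5
G00 X140.9493 Y167.8490
M3 S299
G1 X160.3634 Y163.6037 F2546
G1 X156.1181 Y144.1896
G1 X136.7040 Y148.4349
G1 X140.9493 Y167.8490
M5
G00 X125.9498 Y164.3143
M3 S299
G1 X208.6581 Y139.6281 F2546
G1 X52.1057 Y151.6717
G1 X86.5602 Y150.5741
G1 X125.9498 Y164.3143
M5
G00 X146.1862 Y213.3271
M3 S299
G1 X115.8428 Y131.7079 F2546
G1 X60.3301 Y198.7957
G1 X146.1862 Y213.3271
M5
G00 X134.2064 Y124.0715
M3 S299
G1 X180.7738 Y14.7408 F2546
G1 X62.5880 Y31.2117
G1 X208.0974 Y57.1548
M5
G00 X0.0000 Y0.0000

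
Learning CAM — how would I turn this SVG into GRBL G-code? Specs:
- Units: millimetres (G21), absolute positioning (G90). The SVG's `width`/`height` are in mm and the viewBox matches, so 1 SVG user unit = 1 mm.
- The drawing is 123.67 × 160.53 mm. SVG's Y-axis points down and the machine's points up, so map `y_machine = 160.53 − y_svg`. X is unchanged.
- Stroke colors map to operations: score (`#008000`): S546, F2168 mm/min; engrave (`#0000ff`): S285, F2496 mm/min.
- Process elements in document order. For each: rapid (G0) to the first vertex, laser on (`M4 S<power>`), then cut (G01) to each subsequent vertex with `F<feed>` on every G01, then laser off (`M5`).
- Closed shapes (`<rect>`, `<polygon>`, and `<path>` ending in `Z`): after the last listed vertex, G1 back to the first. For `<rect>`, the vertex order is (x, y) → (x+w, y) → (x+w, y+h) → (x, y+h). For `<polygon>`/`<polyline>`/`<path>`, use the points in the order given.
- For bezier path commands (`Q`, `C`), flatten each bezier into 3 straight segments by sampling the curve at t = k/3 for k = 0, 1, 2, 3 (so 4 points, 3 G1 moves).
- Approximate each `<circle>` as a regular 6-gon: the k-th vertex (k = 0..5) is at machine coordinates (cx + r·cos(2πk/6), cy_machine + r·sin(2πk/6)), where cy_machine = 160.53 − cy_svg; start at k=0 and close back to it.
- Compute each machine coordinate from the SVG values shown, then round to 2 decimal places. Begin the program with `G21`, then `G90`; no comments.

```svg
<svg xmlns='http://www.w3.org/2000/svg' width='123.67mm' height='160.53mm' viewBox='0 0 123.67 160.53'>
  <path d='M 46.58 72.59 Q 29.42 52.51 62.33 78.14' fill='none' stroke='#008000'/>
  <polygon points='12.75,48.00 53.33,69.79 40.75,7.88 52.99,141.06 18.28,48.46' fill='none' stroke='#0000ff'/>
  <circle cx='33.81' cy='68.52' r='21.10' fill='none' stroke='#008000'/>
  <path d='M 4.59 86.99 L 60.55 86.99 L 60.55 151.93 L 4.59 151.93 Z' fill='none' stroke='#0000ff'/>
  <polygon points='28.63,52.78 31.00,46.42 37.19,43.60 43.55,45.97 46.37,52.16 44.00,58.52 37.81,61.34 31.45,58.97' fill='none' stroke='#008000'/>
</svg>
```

G21
G90
G0 X46.58 Y87.94
M4 S546
G01 X40.70 Y96.25 F2168
G01 X45.95 Y94.40 F2168
G01 X62.33 Y82.39 F2168
M5
G0 X12.75 Y112.53
M4 S285
G01 X53.33 Y90.74 F2496
G01 X40.75 Y152.65 F2496
G01 X52.99 Y19.47 F2496
G01 X18.28 Y112.07 F2496
G01 X12.75 Y112.53 F2496
M5
G0 X54.91 Y92.01
M4 S546
G01 X44.36 Y110.28 F2168
G01 X23.26 Y110.28 F2168
G01 X12.71 Y92.01 F2168
G01 X23.26 Y73.74 F2168
G01 X44.36 Y73.74 F2168
G01 X54.91 Y92.01 F2168
M5
G0 X4.59 Y73.54
M4 S285
G01 X60.55 Y73.54 F2496
G01 X60.55 Y8.60 F2496
G01 X4.59 Y8.60 F2496
G01 X4.59 Y73.54 F2496
M5
G0 X28.63 Y107.75
M4 S546
G01 X31.00 Y114.11 F2168
G01 X37.19 Y116.93 F2168
G01 X43.55 Y114.56 F2168
G01 X46.37 Y108.37 F2168
G01 X44.00 Y102.01 F2168
G01 X37.81 Y99.19 F2168
G01 X31.45 Y101.56 F2168
G01 X28.63 Y107.75 F2168
M5

1 u = 1 mm; y_m = 160.53 − y.

[1] `<path>` quadratic bezier, #008000→score S546 F2168: (46.58,87.94) → (40.70,96.25) → (45.95,94.40) → (62.33,82.39)

[2] `<polygon>` closed polygon, #0000ff→engrave S285 F2496: (12.75,112.53) → (53.33,90.74) → (40.75,152.65) → (52.99,19.47) → (18.28,112.07) → (12.75,112.53) (closed)

[3] `<circle>` circle, #008000→score S546 F2168: (54.91,92.01) → (44.36,110.28) → (23.26,110.28) → (12.71,92.01) → (23.26,73.74) → (44.36,73.74) → (54.91,92.01) (closed)

[4] `<path>` rectangle, #0000ff→engrave S285 F2496: (4.59,73.54) → (60.55,73.54) → (60.55,8.60) → (4.59,8.60) → (4.59,73.54) (closed)

[5] `<polygon>` regular polygon, #008000→score S546 F2168: (28.63,107.75) → (31.00,114.11) → (37.19,116.93) → (43.55,114.56) → (46.37,108.37) → (44.00,102.01) → (37.81,99.19) → (31.45,101.56) → (28.63,107.75) (closed)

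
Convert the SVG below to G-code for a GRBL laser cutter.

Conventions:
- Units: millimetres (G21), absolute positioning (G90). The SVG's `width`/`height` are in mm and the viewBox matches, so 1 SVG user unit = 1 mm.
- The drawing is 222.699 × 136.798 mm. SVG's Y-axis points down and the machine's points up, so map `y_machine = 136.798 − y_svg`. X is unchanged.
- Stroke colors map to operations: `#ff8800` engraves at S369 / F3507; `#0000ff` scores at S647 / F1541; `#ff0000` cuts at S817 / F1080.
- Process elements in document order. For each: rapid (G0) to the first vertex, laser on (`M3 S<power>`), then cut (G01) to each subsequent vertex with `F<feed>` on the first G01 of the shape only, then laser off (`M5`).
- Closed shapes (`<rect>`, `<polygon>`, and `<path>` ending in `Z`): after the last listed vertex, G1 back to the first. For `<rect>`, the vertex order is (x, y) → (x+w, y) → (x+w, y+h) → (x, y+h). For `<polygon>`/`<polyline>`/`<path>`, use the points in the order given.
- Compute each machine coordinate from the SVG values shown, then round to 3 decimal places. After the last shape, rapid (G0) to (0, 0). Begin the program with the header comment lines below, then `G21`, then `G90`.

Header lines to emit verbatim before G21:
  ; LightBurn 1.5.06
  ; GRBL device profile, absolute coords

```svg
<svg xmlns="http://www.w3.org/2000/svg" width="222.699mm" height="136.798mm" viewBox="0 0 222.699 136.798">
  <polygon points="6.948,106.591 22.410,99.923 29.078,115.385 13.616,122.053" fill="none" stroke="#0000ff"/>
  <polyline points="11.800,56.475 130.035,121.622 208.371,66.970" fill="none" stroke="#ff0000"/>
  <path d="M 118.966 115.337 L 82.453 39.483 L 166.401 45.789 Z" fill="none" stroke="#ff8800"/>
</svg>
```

1 u = 1 mm; y_m = 136.798 − y.

[1] `<polygon>` regular polygon, #0000ff→score S647 F1541: (6.948,30.207) → (22.410,36.875) → (29.078,21.413) → (13.616,14.745) → (6.948,30.207) (closed)

[2] `<polyline>` open polyline, #ff0000→cut S817 F1080: (11.800,80.323) → (130.035,15.176) → (208.371,69.828)

[3] `<path>` regular polygon, #ff8800→engrave S369 F3507: (118.966,21.461) → (82.453,97.315) → (166.401,91.009) → (118.966,21.461) (closed)

; LightBurn 1.5.06
; GRBL device profile, absolute coords
G21
G90
G0 X6.948 Y30.207
M3 S647
G01 X22.410 Y36.875 F1541
G01 X29.078 Y21.413
G01 X13.616 Y14.745
G01 X6.948 Y30.207
M5
G0 X11.800 Y80.323
M3 S817
G01 X130.035 Y15.176 F1080
G01 X208.371 Y69.828
M5
G0 X118.966 Y21.461
M3 S369
G01 X82.453 Y97.315 F3507
G01 X166.401 Y91.009
G01 X118.966 Y21.461
M5
G0 X0.000 Y0.000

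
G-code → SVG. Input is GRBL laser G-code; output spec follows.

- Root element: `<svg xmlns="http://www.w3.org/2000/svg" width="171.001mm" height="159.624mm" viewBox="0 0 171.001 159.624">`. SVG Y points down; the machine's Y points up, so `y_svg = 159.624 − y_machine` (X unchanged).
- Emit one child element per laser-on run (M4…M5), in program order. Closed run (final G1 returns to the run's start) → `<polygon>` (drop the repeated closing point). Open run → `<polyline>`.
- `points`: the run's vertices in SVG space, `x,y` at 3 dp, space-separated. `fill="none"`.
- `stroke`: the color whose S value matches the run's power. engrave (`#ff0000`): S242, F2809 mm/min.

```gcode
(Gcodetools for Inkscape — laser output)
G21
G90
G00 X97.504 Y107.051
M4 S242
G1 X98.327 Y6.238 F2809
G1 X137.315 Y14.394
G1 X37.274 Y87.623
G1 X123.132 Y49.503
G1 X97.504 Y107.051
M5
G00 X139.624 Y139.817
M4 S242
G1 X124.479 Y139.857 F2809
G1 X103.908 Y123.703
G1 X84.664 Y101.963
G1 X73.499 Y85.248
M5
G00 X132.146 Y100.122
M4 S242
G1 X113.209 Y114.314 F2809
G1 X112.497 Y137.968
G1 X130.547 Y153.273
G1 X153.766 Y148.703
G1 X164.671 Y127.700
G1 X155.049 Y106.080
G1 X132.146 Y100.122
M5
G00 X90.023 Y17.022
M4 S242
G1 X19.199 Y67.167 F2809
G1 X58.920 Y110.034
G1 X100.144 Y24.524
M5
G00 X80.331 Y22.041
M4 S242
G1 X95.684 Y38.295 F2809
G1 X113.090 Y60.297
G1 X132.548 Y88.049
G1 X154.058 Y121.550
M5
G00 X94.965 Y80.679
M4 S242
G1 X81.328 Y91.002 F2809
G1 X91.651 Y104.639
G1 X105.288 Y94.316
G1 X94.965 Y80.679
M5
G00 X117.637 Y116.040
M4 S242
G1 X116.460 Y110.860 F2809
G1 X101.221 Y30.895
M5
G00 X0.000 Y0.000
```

Machine Y-up, SVG Y-down with viewBox height 159.624, so y_svg = 159.624 − y_machine; X carries over. Every run uses S242, so all elements get stroke `#ff0000` (engrave).

Run 1: The run returns to its start, so emit a `<polygon>` with points (Y-flipped): 97.504,52.573 98.327,153.386 137.315,145.230 37.274,72.001 123.132,110.121.

Run 2: The run is open, so emit a `<polyline>` with points (Y-flipped): 139.624,19.807 124.479,19.767 103.908,35.921 84.664,57.661 73.499,74.376.

Run 3: The run returns to its start, so emit a `<polygon>` with points (Y-flipped): 132.146,59.502 113.209,45.310 112.497,21.656 130.547,6.351 153.766,10.921 164.671,31.924 155.049,53.544.

Run 4: The run is open, so emit a `<polyline>` with points (Y-flipped): 90.023,142.602 19.199,92.457 58.920,49.590 100.144,135.100.

Run 5: The run is open, so emit a `<polyline>` with points (Y-flipped): 80.331,137.583 95.684,121.329 113.090,99.327 132.548,71.575 154.058,38.074.

Run 6: The run returns to its start, so emit a `<polygon>` with points (Y-flipped): 94.965,78.945 81.328,68.622 91.651,54.985 105.288,65.308.

Run 7: The run is open, so emit a `<polyline>` with points (Y-flipped): 117.637,43.584 116.460,48.764 101.221,128.729.

<svg xmlns="http://www.w3.org/2000/svg" width="171.001mm" height="159.624mm" viewBox="0 0 171.001 159.624">
  <polygon points="97.504,52.573 98.327,153.386 137.315,145.230 37.274,72.001 123.132,110.121" fill="none" stroke="#ff0000"/>
  <polyline points="139.624,19.807 124.479,19.767 103.908,35.921 84.664,57.661 73.499,74.376" fill="none" stroke="#ff0000"/>
  <polygon points="132.146,59.502 113.209,45.310 112.497,21.656 130.547,6.351 153.766,10.921 164.671,31.924 155.049,53.544" fill="none" stroke="#ff0000"/>
  <polyline points="90.023,142.602 19.199,92.457 58.920,49.590 100.144,135.100" fill="none" stroke="#ff0000"/>
  <polyline points="80.331,137.583 95.684,121.329 113.090,99.327 132.548,71.575 154.058,38.074" fill="none" stroke="#ff0000"/>
  <polygon points="94.965,78.945 81.328,68.622 91.651,54.985 105.288,65.308" fill="none" stroke="#ff0000"/>
  <polyline points="117.637,43.584 116.460,48.764 101.221,128.729" fill="none" stroke="#ff0000"/>
</svg>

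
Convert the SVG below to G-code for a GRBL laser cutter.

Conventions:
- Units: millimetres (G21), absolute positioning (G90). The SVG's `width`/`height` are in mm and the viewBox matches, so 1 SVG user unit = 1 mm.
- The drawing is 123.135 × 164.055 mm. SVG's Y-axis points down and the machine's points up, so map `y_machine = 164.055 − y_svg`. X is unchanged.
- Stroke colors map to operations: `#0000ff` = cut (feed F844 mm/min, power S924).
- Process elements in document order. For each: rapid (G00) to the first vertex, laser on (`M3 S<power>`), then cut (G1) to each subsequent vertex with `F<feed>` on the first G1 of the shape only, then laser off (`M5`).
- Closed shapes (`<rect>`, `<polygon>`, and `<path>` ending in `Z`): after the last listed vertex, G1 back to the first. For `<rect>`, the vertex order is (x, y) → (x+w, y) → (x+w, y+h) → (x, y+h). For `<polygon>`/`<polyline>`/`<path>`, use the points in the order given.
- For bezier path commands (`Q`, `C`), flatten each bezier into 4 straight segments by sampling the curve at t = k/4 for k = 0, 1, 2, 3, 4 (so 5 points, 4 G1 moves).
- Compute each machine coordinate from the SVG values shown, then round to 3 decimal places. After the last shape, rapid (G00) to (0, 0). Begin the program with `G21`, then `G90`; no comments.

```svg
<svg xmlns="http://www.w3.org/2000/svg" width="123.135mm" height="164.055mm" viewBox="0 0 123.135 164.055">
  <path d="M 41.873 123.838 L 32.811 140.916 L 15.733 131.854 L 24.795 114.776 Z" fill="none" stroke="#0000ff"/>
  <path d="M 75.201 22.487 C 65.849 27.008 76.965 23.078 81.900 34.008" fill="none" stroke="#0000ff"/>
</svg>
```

Since the viewBox matches the mm dimensions, user units are millimetres directly. The only transform is the Y-flip y_m = 164.055 − y_svg.

Shape 1 is a regular polygon drawn with `<path>`. Its stroke #0000ff means cut at S924, F844. After flipping Y the toolpath is (41.873,40.217) → (32.811,23.139) → (15.733,32.201) → (24.795,49.279) → (41.873,40.217), returning to the start.

Shape 2 is a cubic bezier drawn with `<path>`. Its stroke #0000ff means cut at S924, F844. After flipping Y the toolpath is (75.201,141.568) → (71.608,139.398) → (73.193,138.211) → (77.456,135.822) → (81.900,130.047).

G21
G90
G00 X41.873 Y40.217
M3 S924
G1 X32.811 Y23.139 F844
G1 X15.733 Y32.201
G1 X24.795 Y49.279
G1 X41.873 Y40.217
M5
G00 X75.201 Y141.568
M3 S924
G1 X71.608 Y139.398 F844
G1 X73.193 Y138.211
G1 X77.456 Y135.822
G1 X81.900 Y130.047
M5
G00 X0.000 Y0.000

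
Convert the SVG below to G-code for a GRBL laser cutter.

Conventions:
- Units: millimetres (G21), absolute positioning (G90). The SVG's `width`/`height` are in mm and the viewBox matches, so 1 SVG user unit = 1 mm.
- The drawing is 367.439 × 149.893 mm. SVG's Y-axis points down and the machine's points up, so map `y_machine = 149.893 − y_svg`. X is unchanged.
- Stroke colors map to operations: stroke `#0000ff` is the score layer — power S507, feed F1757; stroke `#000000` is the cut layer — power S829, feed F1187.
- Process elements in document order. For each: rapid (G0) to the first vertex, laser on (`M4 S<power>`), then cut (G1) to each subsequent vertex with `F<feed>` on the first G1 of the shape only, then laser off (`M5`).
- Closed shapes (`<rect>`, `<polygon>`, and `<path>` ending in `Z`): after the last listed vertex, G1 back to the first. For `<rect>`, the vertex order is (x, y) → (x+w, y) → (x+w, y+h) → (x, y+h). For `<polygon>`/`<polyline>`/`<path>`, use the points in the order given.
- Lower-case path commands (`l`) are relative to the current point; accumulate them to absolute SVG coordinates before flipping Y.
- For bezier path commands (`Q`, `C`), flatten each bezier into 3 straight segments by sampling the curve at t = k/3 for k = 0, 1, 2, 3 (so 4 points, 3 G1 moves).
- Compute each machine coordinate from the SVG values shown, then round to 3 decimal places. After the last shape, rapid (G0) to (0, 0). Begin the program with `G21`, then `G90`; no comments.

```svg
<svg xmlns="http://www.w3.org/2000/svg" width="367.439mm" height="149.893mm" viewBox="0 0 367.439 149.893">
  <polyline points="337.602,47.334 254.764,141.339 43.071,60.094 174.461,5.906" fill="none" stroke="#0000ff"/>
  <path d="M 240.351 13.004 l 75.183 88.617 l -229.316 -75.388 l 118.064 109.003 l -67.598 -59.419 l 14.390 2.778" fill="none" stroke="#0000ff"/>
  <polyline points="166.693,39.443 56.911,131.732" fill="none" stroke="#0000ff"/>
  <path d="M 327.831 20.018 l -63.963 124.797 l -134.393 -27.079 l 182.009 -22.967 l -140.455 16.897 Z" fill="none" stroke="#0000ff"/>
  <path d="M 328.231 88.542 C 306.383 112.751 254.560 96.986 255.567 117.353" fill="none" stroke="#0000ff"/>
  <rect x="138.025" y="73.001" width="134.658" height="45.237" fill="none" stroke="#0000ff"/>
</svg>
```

G21
G90
G0 X337.602 Y102.559
M4 S507
G1 X254.764 Y8.554 F1757
G1 X43.071 Y89.799
G1 X174.461 Y143.987
M5
G0 X240.351 Y136.889
M4 S507
G1 X315.534 Y48.272 F1757
G1 X86.218 Y123.660
G1 X204.282 Y14.657
G1 X136.684 Y74.076
G1 X151.074 Y71.298
M5
G0 X166.693 Y110.450
M4 S507
G1 X56.911 Y18.161 F1757
M5
G0 X327.831 Y129.875
M4 S507
G1 X263.868 Y5.078 F1757
G1 X129.475 Y32.157
G1 X311.484 Y55.124
G1 X171.029 Y38.227
G1 X327.831 Y129.875
M5
G0 X328.231 Y61.351
M4 S507
G1 X299.458 Y47.648 F1757
G1 X269.103 Y43.682
G1 X255.567 Y32.540
M5
G0 X138.025 Y76.892
M4 S507
G1 X272.683 Y76.892 F1757
G1 X272.683 Y31.655
G1 X138.025 Y31.655
G1 X138.025 Y76.892
M5
G0 X0.000 Y0.000

viewBox `0 0 367.439 149.893` with mm width/height → 1 unit = 1 mm. Flip: y_m = 149.893 − y_svg.

**Shape 1** — `<polyline>` open polyline, stroke `#0000ff` → score (S507, F1757). Machine vertices: (337.602,102.559) → (254.764,8.554) → (43.071,89.799) → (174.461,143.987). Open path.

**Shape 2** — `<path>` open polyline, stroke `#0000ff` → score (S507, F1757). Machine vertices: (240.351,136.889) → (315.534,48.272) → (86.218,123.660) → (204.282,14.657) → (136.684,74.076) → (151.074,71.298). Open path.

**Shape 3** — `<polyline>` line segment, stroke `#0000ff` → score (S507, F1757). Machine vertices: (166.693,110.450) → (56.911,18.161). Open path.

**Shape 4** — `<path>` closed polygon, stroke `#0000ff` → score (S507, F1757). Machine vertices: (327.831,129.875) → (263.868,5.078) → (129.475,32.157) → (311.484,55.124) → (171.029,38.227) → (327.831,129.875). Closed: final G1 returns to the first vertex.

**Shape 5** — `<path>` cubic bezier, stroke `#0000ff` → score (S507, F1757). Control points (SVG): P0=(328.231,88.542), P1=(306.383,112.751), P2=(254.560,96.986), P3=(255.567,117.353); sampled at t=k/3. Machine vertices: (328.231,61.351) → (299.458,47.648) → (269.103,43.682) → (255.567,32.540). Open path.

**Shape 6** — `<rect>` rectangle, stroke `#0000ff` → score (S507, F1757). Machine vertices: (138.025,76.892) → (272.683,76.892) → (272.683,31.655) → (138.025,31.655) → (138.025,76.892). Closed: final G1 returns to the first vertex.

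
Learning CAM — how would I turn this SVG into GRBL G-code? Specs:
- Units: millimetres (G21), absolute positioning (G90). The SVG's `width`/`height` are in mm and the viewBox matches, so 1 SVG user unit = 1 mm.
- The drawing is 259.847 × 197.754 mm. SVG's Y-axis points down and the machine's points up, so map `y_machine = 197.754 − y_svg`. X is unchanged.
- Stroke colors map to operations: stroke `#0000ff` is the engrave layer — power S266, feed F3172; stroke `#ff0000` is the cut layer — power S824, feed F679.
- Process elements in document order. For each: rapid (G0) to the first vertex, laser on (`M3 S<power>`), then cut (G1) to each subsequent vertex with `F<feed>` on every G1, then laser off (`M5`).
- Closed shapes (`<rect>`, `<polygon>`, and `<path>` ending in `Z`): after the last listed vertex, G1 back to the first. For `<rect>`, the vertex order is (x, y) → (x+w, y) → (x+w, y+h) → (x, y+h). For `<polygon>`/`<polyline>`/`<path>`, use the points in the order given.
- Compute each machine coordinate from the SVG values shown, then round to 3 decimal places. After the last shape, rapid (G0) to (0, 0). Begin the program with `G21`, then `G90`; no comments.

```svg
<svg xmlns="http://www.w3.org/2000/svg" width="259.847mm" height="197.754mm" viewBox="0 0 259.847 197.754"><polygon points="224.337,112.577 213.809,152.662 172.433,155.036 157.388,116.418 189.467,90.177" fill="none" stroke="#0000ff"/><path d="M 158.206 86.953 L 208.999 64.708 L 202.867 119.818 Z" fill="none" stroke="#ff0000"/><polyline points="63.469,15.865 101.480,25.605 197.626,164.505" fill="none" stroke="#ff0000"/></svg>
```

G21
G90
G0 X224.337 Y85.177
M3 S266
G1 X213.809 Y45.092 F3172
G1 X172.433 Y42.718 F3172
G1 X157.388 Y81.336 F3172
G1 X189.467 Y107.577 F3172
G1 X224.337 Y85.177 F3172
M5
G0 X158.206 Y110.801
M3 S824
G1 X208.999 Y133.046 F679
G1 X202.867 Y77.936 F679
G1 X158.206 Y110.801 F679
M5
G0 X63.469 Y181.889
M3 S824
G1 X101.480 Y172.149 F679
G1 X197.626 Y33.249 F679
M5
G0 X0.000 Y0.000

1 u = 1 mm; y_m = 197.754 − y.

[1] `<polygon>` regular polygon, #0000ff→engrave S266 F3172: (224.337,85.177) → (213.809,45.092) → (172.433,42.718) → (157.388,81.336) → (189.467,107.577) → (224.337,85.177) (closed)

[2] `<path>` regular polygon, #ff0000→cut S824 F679: (158.206,110.801) → (208.999,133.046) → (202.867,77.936) → (158.206,110.801) (closed)

[3] `<polyline>` open polyline, #ff0000→cut S824 F679: (63.469,181.889) → (101.480,172.149) → (197.626,33.249)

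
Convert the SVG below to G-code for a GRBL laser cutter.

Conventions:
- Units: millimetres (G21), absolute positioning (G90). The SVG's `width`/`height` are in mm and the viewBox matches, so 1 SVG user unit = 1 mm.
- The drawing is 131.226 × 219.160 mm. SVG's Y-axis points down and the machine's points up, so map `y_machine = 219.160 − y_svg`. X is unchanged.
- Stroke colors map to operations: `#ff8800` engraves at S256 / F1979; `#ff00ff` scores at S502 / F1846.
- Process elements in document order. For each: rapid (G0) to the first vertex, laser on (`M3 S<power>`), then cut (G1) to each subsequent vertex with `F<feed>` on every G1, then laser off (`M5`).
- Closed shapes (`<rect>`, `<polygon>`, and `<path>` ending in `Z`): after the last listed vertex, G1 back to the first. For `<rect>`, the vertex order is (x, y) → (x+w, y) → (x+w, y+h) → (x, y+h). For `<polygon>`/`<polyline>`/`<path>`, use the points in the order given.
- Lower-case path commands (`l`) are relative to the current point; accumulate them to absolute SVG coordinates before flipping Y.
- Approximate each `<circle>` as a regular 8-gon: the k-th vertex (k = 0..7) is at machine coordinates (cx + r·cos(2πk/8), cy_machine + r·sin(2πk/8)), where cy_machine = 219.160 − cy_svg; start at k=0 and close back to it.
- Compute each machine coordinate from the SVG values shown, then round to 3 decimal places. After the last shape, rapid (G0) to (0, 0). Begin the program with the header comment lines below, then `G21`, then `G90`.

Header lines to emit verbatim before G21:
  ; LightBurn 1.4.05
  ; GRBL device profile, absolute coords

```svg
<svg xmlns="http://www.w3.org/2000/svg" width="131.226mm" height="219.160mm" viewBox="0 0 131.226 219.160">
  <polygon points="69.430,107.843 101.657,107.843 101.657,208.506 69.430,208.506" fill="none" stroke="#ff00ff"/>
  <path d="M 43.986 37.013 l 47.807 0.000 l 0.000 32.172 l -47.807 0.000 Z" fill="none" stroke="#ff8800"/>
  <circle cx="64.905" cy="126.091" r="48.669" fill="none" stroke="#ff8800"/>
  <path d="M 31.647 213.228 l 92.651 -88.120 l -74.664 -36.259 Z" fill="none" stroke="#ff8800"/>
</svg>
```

; LightBurn 1.4.05
; GRBL device profile, absolute coords
G21
G90
G0 X69.430 Y111.317
M3 S502
G1 X101.657 Y111.317 F1846
G1 X101.657 Y10.654 F1846
G1 X69.430 Y10.654 F1846
G1 X69.430 Y111.317 F1846
M5
G0 X43.986 Y182.147
M3 S256
G1 X91.793 Y182.147 F1979
G1 X91.793 Y149.975 F1979
G1 X43.986 Y149.975 F1979
G1 X43.986 Y182.147 F1979
M5
G0 X113.574 Y93.069
M3 S256
G1 X99.319 Y127.483 F1979
G1 X64.905 Y141.738 F1979
G1 X30.491 Y127.483 F1979
G1 X16.236 Y93.069 F1979
G1 X30.491 Y58.655 F1979
G1 X64.905 Y44.400 F1979
G1 X99.319 Y58.655 F1979
G1 X113.574 Y93.069 F1979
M5
G0 X31.647 Y5.932
M3 S256
G1 X124.298 Y94.052 F1979
G1 X49.634 Y130.311 F1979
G1 X31.647 Y5.932 F1979
M5
G0 X0.000 Y0.000

1 u = 1 mm; y_m = 219.160 − y.

[1] `<polygon>` rectangle, #ff00ff→score S502 F1846: (69.430,111.317) → (101.657,111.317) → (101.657,10.654) → (69.430,10.654) → (69.430,111.317) (closed)

[2] `<path>` rectangle, #ff8800→engrave S256 F1979: (43.986,182.147) → (91.793,182.147) → (91.793,149.975) → (43.986,149.975) → (43.986,182.147) (closed)

[3] `<circle>` circle, #ff8800→engrave S256 F1979: (113.574,93.069) → (99.319,127.483) → (64.905,141.738) → (30.491,127.483) → (16.236,93.069) → (30.491,58.655) → (64.905,44.400) → (99.319,58.655) → (113.574,93.069) (closed)

[4] `<path>` closed polygon, #ff8800→engrave S256 F1979: (31.647,5.932) → (124.298,94.052) → (49.634,130.311) → (31.647,5.932) (closed)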